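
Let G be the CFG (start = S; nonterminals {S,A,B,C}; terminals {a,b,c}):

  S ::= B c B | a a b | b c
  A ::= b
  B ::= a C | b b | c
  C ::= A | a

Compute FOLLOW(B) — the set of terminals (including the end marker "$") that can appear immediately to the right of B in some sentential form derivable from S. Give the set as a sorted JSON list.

FIRST sets, iterate to fixpoint:
round 1:
  A via A→b: +{b}
  B via B→a C: +{a}
  B via B→b b: +{b}
  B via B→c: +{c}
  C via C→A: +{b}
  C via C→a: +{a}
  S via S→B c B: +{a,b,c}
  FIRST(S)={a,b,c}  FIRST(A)={b}  FIRST(B)={a,b,c}  FIRST(C)={a,b}
round 2: — fixpoint
  FIRST(S)={a,b,c}  FIRST(A)={b}  FIRST(B)={a,b,c}  FIRST(C)={a,b}

FOLLOW iteration:
FOLLOW(S) := {$}
round 1:
  S→B c B: FOLLOW(B) ⊇ FIRST(c) = {c}; new: +{c}
  S→B c B: FOLLOW(B) ⊇ FOLLOW(S) ⊇ {$}; new: +{$}
  FOLLOW(S)={$}  FOLLOW(A)={}  FOLLOW(B)={$,c}  FOLLOW(C)={}
round 2:
  B→a C: FOLLOW(C) ⊇ FOLLOW(B) ⊇ {$,c}; new: +{$,c}
  C→A: FOLLOW(A) ⊇ FOLLOW(C) ⊇ {$,c}; new: +{$,c}
  FOLLOW(S)={$}  FOLLOW(A)={$,c}  FOLLOW(B)={$,c}  FOLLOW(C)={$,c}
round 3: (no change)
  FOLLOW(S)={$}  FOLLOW(A)={$,c}  FOLLOW(B)={$,c}  FOLLOW(C)={$,c}

FOLLOW(B) = ["$", "c"]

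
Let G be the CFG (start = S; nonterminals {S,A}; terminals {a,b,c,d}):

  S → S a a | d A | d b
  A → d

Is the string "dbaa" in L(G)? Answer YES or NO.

Convert to CNF:
  S -> S X3 | T1 A | T1 T2
  A -> d
  T0 -> a
  T1 -> d
  T2 -> b
  X3 -> T0 T0

CYK fill:
  [0..0]={A,T1}  "d"  orig:{A}
  [1..1]={T2}  "b"  orig:{}
  [2..2]={T0}  "a"  orig:{}
  [3..3]={T0}  "a"  orig:{}
  [0..1]={S}  "db"
  [1..2]=∅  "ba"
  [2..3]={X3}  "aa"  orig:{}
  [0..2]=∅  "dba"
  [1..3]=∅  "baa"
  [0..3]={S}  "dbaa"

S ∈ T[0,3] ⇒ YES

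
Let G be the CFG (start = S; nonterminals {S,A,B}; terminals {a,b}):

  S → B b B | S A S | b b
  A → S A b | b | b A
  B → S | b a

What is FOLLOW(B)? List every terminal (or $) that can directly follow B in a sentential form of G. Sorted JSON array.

FIRST iteration:
iter 1:
  A via A→b: +{b}
  B via B→b a: +{b}
  S via S→B b B: +{b}
  S: {b}  A: {b}  B: {b}
iter 2: — fixpoint
  S: {b}  A: {b}  B: {b}

Compute FOLLOW by fixpoint:
initialize: $ ∈ FOLLOW(S)
round 1:
  A→S A b: FOLLOW(S) ⊇ FIRST(A) = {b}; new: +{b}
  A→S A b: FOLLOW(A) ⊇ FIRST(b) = {b}; new: +{b}
  S→B b B: FOLLOW(B) ⊇ FIRST(b) = {b}; new: +{b}
  S→B b B: FOLLOW(B) ⊇ FOLLOW(S) ⊇ {$,b}; new: +{$}
  FOLLOW[S]={$,b}  FOLLOW[A]={b}  FOLLOW[B]={$,b}
round 2: — fixpoint
  FOLLOW[S]={$,b}  FOLLOW[A]={b}  FOLLOW[B]={$,b}

FOLLOW(B) = ["$", "b"]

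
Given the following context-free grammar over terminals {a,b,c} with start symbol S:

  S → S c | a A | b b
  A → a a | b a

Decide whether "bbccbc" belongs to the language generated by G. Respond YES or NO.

CNF form of G:
  S -> S T2 | T0 A | T1 T1
  A -> T0 T0 | T1 T0
  T0 -> a
  T1 -> b
  T2 -> c

CYK table (by increasing span):
  [0..0]={T1}  "b"  orig:{}
  [1..1]={T1}  "b"  orig:{}
  [2..2]={T2}  "c"  orig:{}
  [3..3]={T2}  "c"  orig:{}
  [4..4]={T1}  "b"  orig:{}
  [5..5]={T2}  "c"  orig:{}
  [0..1]={S}  "bb"
  [1..2]=∅  "bc"
  [2..3]=∅  "cc"
  [3..4]=∅  "cb"
  [4..5]=∅  "bc"
  [0..2]={S}  "bbc"
  [1..3]=∅  "bcc"
  [2..4]=∅  "ccb"
  [3..5]=∅  "cbc"
  [0..3]={S}  "bbcc"
  [1..4]=∅  "bccb"
  [2..5]=∅  "ccbc"
  [0..4]=∅  "bbccb"
  [1..5]=∅  "bccbc"
  [0..5]=∅  "bbccbc"

S ∉ T[0,5] ⇒ NO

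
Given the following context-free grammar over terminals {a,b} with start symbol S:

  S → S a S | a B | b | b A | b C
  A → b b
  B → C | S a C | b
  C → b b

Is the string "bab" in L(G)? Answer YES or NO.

Convert to CNF:
  S -> S X3 | T0 A | T0 C | T1 B | b
  A -> T0 T0
  B -> S X2 | T0 T0 | b
  C -> T0 T0
  T0 -> b
  T1 -> a
  X2 -> T1 C
  X3 -> T1 S

CYK table (by increasing span):
  [0..0]={B,S,T0}  "b"  orig:{B,S}
  [1..1]={T1}  "a"  orig:{}
  [2..2]={B,S,T0}  "b"  orig:{B,S}
  [0..1]=∅  "ba"
  [1..2]={S,X3}  "ab"  orig:{S}
  [0..2]={S}  "bab"

S ∈ T[0,2] ⇒ YES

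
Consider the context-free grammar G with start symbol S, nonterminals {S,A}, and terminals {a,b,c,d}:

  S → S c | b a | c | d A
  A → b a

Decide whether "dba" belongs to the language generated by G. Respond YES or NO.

CNF form of G:
  S -> S T2 | T0 T1 | T3 A | c
  A -> T0 T1
  T0 -> b
  T1 -> a
  T2 -> c
  T3 -> d

CYK table (by increasing span):
  T[0,0] 'd' = {T3}  orig:{}
  T[1,1] 'b' = {T0}  orig:{}
  T[2,2] 'a' = {T1}  orig:{}
  T[0,1] 'db' = ∅
  T[1,2] 'ba' = {A,S}
  T[0,2] 'dba' = {S}

S ∈ T[0,2] ⇒ YES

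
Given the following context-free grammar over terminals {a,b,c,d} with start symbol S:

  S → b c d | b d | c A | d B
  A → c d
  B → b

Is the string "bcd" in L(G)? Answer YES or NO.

CNF form of G:
  S -> T0 A | T1 B | T2 T1 | T2 X3
  A -> T0 T1
  B -> b
  T0 -> c
  T1 -> d
  T2 -> b
  X3 -> T0 T1

CYK table (by increasing span):
  T[0,0] 'b' = {B,T2}  orig:{B}
  T[1,1] 'c' = {T0}  orig:{}
  T[2,2] 'd' = {T1}  orig:{}
  T[0,1] 'bc' = ∅
  T[1,2] 'cd' = {A,X3}  orig:{A}
  T[0,2] 'bcd' = {S}

S ∈ T[0,2] ⇒ YES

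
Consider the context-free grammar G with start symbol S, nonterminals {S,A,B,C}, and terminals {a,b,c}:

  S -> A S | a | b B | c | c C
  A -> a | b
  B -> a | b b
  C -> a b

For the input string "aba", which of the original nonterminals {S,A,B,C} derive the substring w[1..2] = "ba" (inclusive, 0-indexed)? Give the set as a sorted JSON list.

Convert to CNF:
  S -> A S | T0 B | T2 C | a | c
  A -> a | b
  B -> T0 T0 | a
  C -> T1 T0
  T0 -> b
  T1 -> a
  T2 -> c

Fill CYK table bottom-up — only the sub-triangle for w[1..2]:
  [1..1]={A,T0}  "b"  orig:{A}
  [2..2]={A,B,S,T1}  "a"  orig:{A,B,S}
  [1..2]={S}  "ba"

Original NTs in T[1,2] deriving "ba": ["S"]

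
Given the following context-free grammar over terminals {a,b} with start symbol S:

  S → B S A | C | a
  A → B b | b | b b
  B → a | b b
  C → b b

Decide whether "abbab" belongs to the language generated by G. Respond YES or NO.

Convert to CNF:
  S -> B X1 | T0 T0 | a
  A -> B T0 | T0 T0 | b
  B -> T0 T0 | a
  C -> T0 T0
  T0 -> b
  X1 -> S A

CYK fill:
  cell(0,0) a: {B,S}
  cell(1,1) b: {A,T0}  orig:{A}
  cell(2,2) b: {A,T0}  orig:{A}
  cell(3,3) a: {B,S}
  cell(4,4) b: {A,T0}  orig:{A}
  cell(0,1) ab: {A,X1}  orig:{A}
  cell(1,2) bb: {A,B,C,S}
  cell(2,3) ba: ∅
  cell(3,4) ab: {A,X1}  orig:{A}
  cell(0,2) abb: {X1}  orig:{}
  cell(1,3) bba: ∅
  cell(2,4) bab: ∅
  cell(0,3) abba: ∅
  cell(1,4) bbab: {S,X1}  orig:{S}
  cell(0,4) abbab: {S}

S ∈ T[0,4] ⇒ YES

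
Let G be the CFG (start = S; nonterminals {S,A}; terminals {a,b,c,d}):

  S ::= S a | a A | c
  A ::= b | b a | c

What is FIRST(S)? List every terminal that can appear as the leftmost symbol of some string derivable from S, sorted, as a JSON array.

FIRST sets, iterate to fixpoint:
pass 1:
  A via A→b: +{b}
  A via A→c: +{c}
  S via S→a A: +{a}
  S via S→c: +{c}
  FIRST[S]={a,c}  FIRST[A]={b,c}
pass 2: — fixpoint
  FIRST[S]={a,c}  FIRST[A]={b,c}

FIRST(S) = ["a", "c"]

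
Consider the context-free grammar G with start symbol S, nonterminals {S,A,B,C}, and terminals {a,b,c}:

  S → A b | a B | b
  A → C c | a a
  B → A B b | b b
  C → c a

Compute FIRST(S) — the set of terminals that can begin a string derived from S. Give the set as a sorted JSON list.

FIRST sets, iterate to fixpoint:
[1]
  A via A→a a: +{a}
  B via B→A B b: +{a}
  B via B→b b: +{b}
  C via C→c a: +{c}
  S via S→A b: +{a}
  S via S→b: +{b}
  FIRST[S]={a,b}  FIRST[A]={a}  FIRST[B]={a,b}  FIRST[C]={c}
[2]
  A via A→C c: +{c}
  B via B→A B b: +{c}
  S via S→A b: +{c}
  FIRST[S]={a,b,c}  FIRST[A]={a,c}  FIRST[B]={a,b,c}  FIRST[C]={c}
[3] (no change)
  FIRST[S]={a,b,c}  FIRST[A]={a,c}  FIRST[B]={a,b,c}  FIRST[C]={c}

FIRST(S) = ["a", "b", "c"]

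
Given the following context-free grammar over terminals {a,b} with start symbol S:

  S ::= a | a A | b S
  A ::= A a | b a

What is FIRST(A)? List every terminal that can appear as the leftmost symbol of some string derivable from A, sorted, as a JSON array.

FIRST iteration:
[1]
  A via A→b a: +{b}
  S via S→a: +{a}
  S via S→b S: +{b}
  FIRST(S)={a,b}  FIRST(A)={b}
[2] (no change)
  FIRST(S)={a,b}  FIRST(A)={b}

FIRST(A) = ["b"]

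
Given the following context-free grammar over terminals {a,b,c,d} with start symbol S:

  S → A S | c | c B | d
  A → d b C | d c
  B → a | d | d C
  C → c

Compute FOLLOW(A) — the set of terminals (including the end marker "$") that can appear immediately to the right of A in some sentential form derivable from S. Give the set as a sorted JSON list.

Compute FIRST by fixpoint:
iter 1:
  A via A→d b C: +{d}
  B via B→a: +{a}
  B via B→d: +{d}
  C via C→c: +{c}
  S via S→A S: +{d}
  S via S→c: +{c}
  S: {c,d}  A: {d}  B: {a,d}  C: {c}
iter 2: — fixpoint
  S: {c,d}  A: {d}  B: {a,d}  C: {c}

FOLLOW sets:
FOLLOW(S) := {$}
[1]
  S→A S: FOLLOW(A) ⊇ FIRST(S) = {c,d}; new: +{c,d}
  S→c B: FOLLOW(B) ⊇ FOLLOW(S) ⊇ {$}; new: +{$}
  S: {$}  A: {c,d}  B: {$}  C: {}
[2]
  A→d b C: FOLLOW(C) ⊇ FOLLOW(A) ⊇ {c,d}; new: +{c,d}
  B→d C: FOLLOW(C) ⊇ FOLLOW(B) ⊇ {$}; new: +{$}
  S: {$}  A: {c,d}  B: {$}  C: {$,c,d}
[3] (no change)
  S: {$}  A: {c,d}  B: {$}  C: {$,c,d}

FOLLOW(A) = ["c", "d"]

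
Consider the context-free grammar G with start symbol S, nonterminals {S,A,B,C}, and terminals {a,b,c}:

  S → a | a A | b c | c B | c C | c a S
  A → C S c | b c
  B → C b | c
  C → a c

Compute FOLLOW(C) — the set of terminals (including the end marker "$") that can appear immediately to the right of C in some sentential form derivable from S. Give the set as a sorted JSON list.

FIRST sets, iterate to fixpoint:
[1]
  A via A→b c: +{b}
  B via B→c: +{c}
  C via C→a c: +{a}
  S via S→a: +{a}
  S via S→b c: +{b}
  S via S→c B: +{c}
  FIRST[S]={a,b,c}  FIRST[A]={b}  FIRST[B]={c}  FIRST[C]={a}
[2]
  A via A→C S c: +{a}
  B via B→C b: +{a}
  FIRST[S]={a,b,c}  FIRST[A]={a,b}  FIRST[B]={a,c}  FIRST[C]={a}
[3] (stable)
  FIRST[S]={a,b,c}  FIRST[A]={a,b}  FIRST[B]={a,c}  FIRST[C]={a}

FOLLOW iteration:
initialize: $ ∈ FOLLOW(S)
iter 1:
  A→C S c: FOLLOW(C) ⊇ FIRST(S) = {a,b,c}; new: +{a,b,c}
  A→C S c: FOLLOW(S) ⊇ FIRST(c) = {c}; new: +{c}
  S→a A: FOLLOW(A) ⊇ FOLLOW(S) ⊇ {$,c}; new: +{$,c}
  S→c B: FOLLOW(B) ⊇ FOLLOW(S) ⊇ {$,c}; new: +{$,c}
  S→c C: FOLLOW(C) ⊇ FOLLOW(S) ⊇ {$,c}; new: +{$}
  FOLLOW[S]={$,c}  FOLLOW[A]={$,c}  FOLLOW[B]={$,c}  FOLLOW[C]={$,a,b,c}
iter 2: done
  FOLLOW[S]={$,c}  FOLLOW[A]={$,c}  FOLLOW[B]={$,c}  FOLLOW[C]={$,a,b,c}

FOLLOW(C) = ["$", "a", "b", "c"]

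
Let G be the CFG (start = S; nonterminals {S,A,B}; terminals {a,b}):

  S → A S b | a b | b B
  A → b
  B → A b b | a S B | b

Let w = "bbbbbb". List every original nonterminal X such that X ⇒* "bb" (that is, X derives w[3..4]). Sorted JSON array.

Convert to CNF:
  S -> A X4 | T0 B | T1 T0
  A -> b
  B -> A X2 | T1 X3 | b
  T0 -> b
  T1 -> a
  X2 -> T0 T0
  X3 -> S B
  X4 -> S T0

CYK fill — only the sub-triangle for w[3..4]:
  cell(3,3) b: {A,B,T0}  orig:{A,B}
  cell(4,4) b: {A,B,T0}  orig:{A,B}
  cell(3,4) bb: {S,X2}  orig:{S}

Original NTs in T[3,4] deriving "bb": ["S"]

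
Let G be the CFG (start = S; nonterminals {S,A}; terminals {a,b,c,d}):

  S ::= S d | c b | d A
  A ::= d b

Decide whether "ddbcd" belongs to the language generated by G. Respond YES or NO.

CNF form of G:
  S -> S T0 | T0 A | T2 T1
  A -> T0 T1
  T0 -> d
  T1 -> b
  T2 -> c

Fill CYK table bottom-up:
  T[0,0] 'd' = {T0}  orig:{}
  T[1,1] 'd' = {T0}  orig:{}
  T[2,2] 'b' = {T1}  orig:{}
  T[3,3] 'c' = {T2}  orig:{}
  T[4,4] 'd' = {T0}  orig:{}
  T[0,1] 'dd' = ∅
  T[1,2] 'db' = {A}
  T[2,3] 'bc' = ∅
  T[3,4] 'cd' = ∅
  T[0,2] 'ddb' = {S}
  T[1,3] 'dbc' = ∅
  T[2,4] 'bcd' = ∅
  T[0,3] 'ddbc' = ∅
  T[1,4] 'dbcd' = ∅
  T[0,4] 'ddbcd' = ∅

S ∉ T[0,4] ⇒ NO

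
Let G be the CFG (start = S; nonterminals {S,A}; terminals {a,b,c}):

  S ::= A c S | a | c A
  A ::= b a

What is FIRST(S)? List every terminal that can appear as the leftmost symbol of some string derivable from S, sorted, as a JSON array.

FIRST sets, iterate to fixpoint:
pass 1:
  A via A→b a: +{b}
  S via S→A c S: +{b}
  S via S→a: +{a}
  S via S→c A: +{c}
  S: {a,b,c}  A: {b}
pass 2: (no change)
  S: {a,b,c}  A: {b}

FIRST(S) = ["a", "b", "c"]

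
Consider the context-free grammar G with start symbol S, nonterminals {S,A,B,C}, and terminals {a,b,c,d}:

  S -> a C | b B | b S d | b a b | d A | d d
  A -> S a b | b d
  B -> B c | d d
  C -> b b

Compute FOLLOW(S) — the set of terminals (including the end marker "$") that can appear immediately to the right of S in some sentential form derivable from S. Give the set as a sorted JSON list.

FIRST sets, iterate to fixpoint:
pass 1:
  A via A→b d: +{b}
  B via B→d d: +{d}
  C via C→b b: +{b}
  S via S→a C: +{a}
  S via S→b B: +{b}
  S via S→d A: +{d}
  FIRST[S]={a,b,d}  FIRST[A]={b}  FIRST[B]={d}  FIRST[C]={b}
pass 2:
  A via A→S a b: +{a,d}
  FIRST[S]={a,b,d}  FIRST[A]={a,b,d}  FIRST[B]={d}  FIRST[C]={b}
pass 3: (no change)
  FIRST[S]={a,b,d}  FIRST[A]={a,b,d}  FIRST[B]={d}  FIRST[C]={b}

FOLLOW iteration:
FOLLOW(S) := {$}
[1]
  A→S a b: FOLLOW(S) ⊇ FIRST(a) = {a}; new: +{a}
  B→B c: FOLLOW(B) ⊇ FIRST(c) = {c}; new: +{c}
  S→a C: FOLLOW(C) ⊇ FOLLOW(S) ⊇ {$,a}; new: +{$,a}
  S→b B: FOLLOW(B) ⊇ FOLLOW(S) ⊇ {$,a}; new: +{$,a}
  S→b S d: FOLLOW(S) ⊇ FIRST(d) = {d}; new: +{d}
  S→d A: FOLLOW(A) ⊇ FOLLOW(S) ⊇ {$,a,d}; new: +{$,a,d}
  S: {$,a,d}  A: {$,a,d}  B: {$,a,c}  C: {$,a}
[2]
  S→a C: FOLLOW(C) ⊇ FOLLOW(S) ⊇ {$,a,d}; new: +{d}
  S→b B: FOLLOW(B) ⊇ FOLLOW(S) ⊇ {$,a,d}; new: +{d}
  S: {$,a,d}  A: {$,a,d}  B: {$,a,c,d}  C: {$,a,d}
[3] (no change)
  S: {$,a,d}  A: {$,a,d}  B: {$,a,c,d}  C: {$,a,d}

FOLLOW(S) = ["$", "a", "d"]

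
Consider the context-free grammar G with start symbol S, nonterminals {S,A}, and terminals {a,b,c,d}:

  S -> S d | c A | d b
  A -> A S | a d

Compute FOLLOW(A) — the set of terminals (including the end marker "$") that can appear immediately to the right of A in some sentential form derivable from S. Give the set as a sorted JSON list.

FIRST sets, iterate to fixpoint:
iter 1:
  A via A→a d: +{a}
  S via S→c A: +{c}
  S via S→d b: +{d}
  FIRST(S)={c,d}  FIRST(A)={a}
iter 2: — fixpoint
  FIRST(S)={c,d}  FIRST(A)={a}

FOLLOW sets:
FOLLOW(S) := {$}
[1]
  A→A S: FOLLOW(A) ⊇ FIRST(S) = {c,d}; new: +{c,d}
  A→A S: FOLLOW(S) ⊇ FOLLOW(A) ⊇ {c,d}; new: +{c,d}
  S→c A: FOLLOW(A) ⊇ FOLLOW(S) ⊇ {$,c,d}; new: +{$}
  S: {$,c,d}  A: {$,c,d}
[2] (no change)
  S: {$,c,d}  A: {$,c,d}

FOLLOW(A) = ["$", "c", "d"]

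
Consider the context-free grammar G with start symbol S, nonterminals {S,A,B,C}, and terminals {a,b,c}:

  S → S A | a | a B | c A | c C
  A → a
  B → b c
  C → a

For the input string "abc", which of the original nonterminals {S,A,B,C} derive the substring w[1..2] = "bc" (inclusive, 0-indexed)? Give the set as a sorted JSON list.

CNF form of G:
  S -> S A | T1 A | T1 C | T2 B | a
  A -> a
  B -> T0 T1
  C -> a
  T0 -> b
  T1 -> c
  T2 -> a

CYK fill — only the sub-triangle for w[1..2]:
  [1..1]={T0}  "b"  orig:{}
  [2..2]={T1}  "c"  orig:{}
  [1..2]={B}  "bc"

Original NTs in T[1,2] deriving "bc": ["B"]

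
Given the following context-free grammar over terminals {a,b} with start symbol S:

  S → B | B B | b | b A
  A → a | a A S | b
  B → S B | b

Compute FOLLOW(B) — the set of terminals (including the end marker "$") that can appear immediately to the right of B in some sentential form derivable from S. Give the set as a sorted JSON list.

FIRST sets, iterate to fixpoint:
iter 1:
  A via A→a: +{a}
  A via A→b: +{b}
  B via B→b: +{b}
  S via S→B: +{b}
  FIRST[S]={b}  FIRST[A]={a,b}  FIRST[B]={b}
iter 2: — fixpoint
  FIRST[S]={b}  FIRST[A]={a,b}  FIRST[B]={b}

FOLLOW sets:
seed FOLLOW(S) with $
[1]
  A→a A S: FOLLOW(A) ⊇ FIRST(S) = {b}; new: +{b}
  A→a A S: FOLLOW(S) ⊇ FOLLOW(A) ⊇ {b}; new: +{b}
  S→B: FOLLOW(B) ⊇ FOLLOW(S) ⊇ {$,b}; new: +{$,b}
  S→b A: FOLLOW(A) ⊇ FOLLOW(S) ⊇ {$,b}; new: +{$}
  FOLLOW[S]={$,b}  FOLLOW[A]={$,b}  FOLLOW[B]={$,b}
[2] — fixpoint
  FOLLOW[S]={$,b}  FOLLOW[A]={$,b}  FOLLOW[B]={$,b}

FOLLOW(B) = ["$", "b"]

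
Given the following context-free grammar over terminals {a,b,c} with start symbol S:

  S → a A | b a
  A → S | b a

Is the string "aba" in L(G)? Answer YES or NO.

CNF form of G:
  S -> T0 A | T1 T0
  A -> T0 A | T1 T0
  T0 -> a
  T1 -> b

CYK table (by increasing span):
  [0..0]={T0}  "a"  orig:{}
  [1..1]={T1}  "b"  orig:{}
  [2..2]={T0}  "a"  orig:{}
  [0..1]=∅  "ab"
  [1..2]={A,S}  "ba"
  [0..2]={A,S}  "aba"

S ∈ T[0,2] ⇒ YES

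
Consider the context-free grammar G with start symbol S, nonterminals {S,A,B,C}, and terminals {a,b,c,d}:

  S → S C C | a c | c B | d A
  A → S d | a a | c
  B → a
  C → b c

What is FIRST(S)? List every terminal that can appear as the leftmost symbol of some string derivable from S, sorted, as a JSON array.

FIRST iteration:
iter 1:
  A via A→a a: +{a}
  A via A→c: +{c}
  B via B→a: +{a}
  C via C→b c: +{b}
  S via S→a c: +{a}
  S via S→c B: +{c}
  S via S→d A: +{d}
  S: {a,c,d}  A: {a,c}  B: {a}  C: {b}
iter 2:
  A via A→S d: +{d}
  S: {a,c,d}  A: {a,c,d}  B: {a}  C: {b}
iter 3: (stable)
  S: {a,c,d}  A: {a,c,d}  B: {a}  C: {b}

FIRST(S) = ["a", "c", "d"]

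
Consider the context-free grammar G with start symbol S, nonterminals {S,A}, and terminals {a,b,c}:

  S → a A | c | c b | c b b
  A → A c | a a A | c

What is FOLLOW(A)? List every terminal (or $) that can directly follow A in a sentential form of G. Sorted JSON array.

FIRST iteration:
iter 1:
  A via A→a a A: +{a}
  A via A→c: +{c}
  S via S→a A: +{a}
  S via S→c: +{c}
  FIRST(S)={a,c}  FIRST(A)={a,c}
iter 2: — fixpoint
  FIRST(S)={a,c}  FIRST(A)={a,c}

FOLLOW iteration:
initialize: $ ∈ FOLLOW(S)
round 1:
  A→A c: FOLLOW(A) ⊇ FIRST(c) = {c}; new: +{c}
  S→a A: FOLLOW(A) ⊇ FOLLOW(S) ⊇ {$}; new: +{$}
  S: {$}  A: {$,c}
round 2: (no change)
  S: {$}  A: {$,c}

FOLLOW(A) = ["$", "c"]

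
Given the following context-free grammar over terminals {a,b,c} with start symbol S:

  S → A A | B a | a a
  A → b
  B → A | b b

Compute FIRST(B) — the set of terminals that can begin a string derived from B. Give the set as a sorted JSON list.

Compute FIRST by fixpoint:
round 1:
  A via A→b: +{b}
  B via B→A: +{b}
  S via S→A A: +{b}
  S via S→a a: +{a}
  FIRST(S)={a,b}  FIRST(A)={b}  FIRST(B)={b}
round 2: (stable)
  FIRST(S)={a,b}  FIRST(A)={b}  FIRST(B)={b}

FIRST(B) = ["b"]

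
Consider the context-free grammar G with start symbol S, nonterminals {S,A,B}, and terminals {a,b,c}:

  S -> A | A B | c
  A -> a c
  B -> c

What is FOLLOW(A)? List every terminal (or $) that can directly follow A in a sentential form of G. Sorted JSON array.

FIRST sets, iterate to fixpoint:
round 1:
  A via A→a c: +{a}
  B via B→c: +{c}
  S via S→A: +{a}
  S via S→c: +{c}
  S: {a,c}  A: {a}  B: {c}
round 2: (no change)
  S: {a,c}  A: {a}  B: {c}

FOLLOW sets:
initialize: $ ∈ FOLLOW(S)
iter 1:
  S→A: FOLLOW(A) ⊇ FOLLOW(S) ⊇ {$}; new: +{$}
  S→A B: FOLLOW(A) ⊇ FIRST(B) = {c}; new: +{c}
  S→A B: FOLLOW(B) ⊇ FOLLOW(S) ⊇ {$}; new: +{$}
  FOLLOW(S)={$}  FOLLOW(A)={$,c}  FOLLOW(B)={$}
iter 2: done
  FOLLOW(S)={$}  FOLLOW(A)={$,c}  FOLLOW(B)={$}

FOLLOW(A) = ["$", "c"]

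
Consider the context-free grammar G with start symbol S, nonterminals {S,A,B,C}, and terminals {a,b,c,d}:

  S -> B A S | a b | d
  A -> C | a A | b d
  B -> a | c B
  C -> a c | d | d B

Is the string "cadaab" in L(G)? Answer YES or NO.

CNF form of G:
  S -> B X4 | T0 T2 | d
  A -> T0 A | T0 T1 | T2 T3 | T3 B | d
  B -> T1 B | a
  C -> T0 T1 | T3 B | d
  T0 -> a
  T1 -> c
  T2 -> b
  T3 -> d
  X4 -> A S

Fill CYK table bottom-up:
  T[0,0] 'c' = {T1}  orig:{}
  T[1,1] 'a' = {B,T0}  orig:{B}
  T[2,2] 'd' = {A,C,S,T3}  orig:{A,C,S}
  T[3,3] 'a' = {B,T0}  orig:{B}
  T[4,4] 'a' = {B,T0}  orig:{B}
  T[5,5] 'b' = {T2}  orig:{}
  T[0,1] 'ca' = {B}
  T[1,2] 'ad' = {A}
  T[2,3] 'da' = {A,C}
  T[3,4] 'aa' = ∅
  T[4,5] 'ab' = {S}
  T[0,2] 'cad' = ∅
  T[1,3] 'ada' = {A}
  T[2,4] 'daa' = ∅
  T[3,5] 'aab' = ∅
  T[0,3] 'cada' = ∅
  T[1,4] 'adaa' = ∅
  T[2,5] 'daab' = {X4}  orig:{}
  T[0,4] 'cadaa' = ∅
  T[1,5] 'adaab' = {S,X4}  orig:{S}
  T[0,5] 'cadaab' = {S}

S ∈ T[0,5] ⇒ YES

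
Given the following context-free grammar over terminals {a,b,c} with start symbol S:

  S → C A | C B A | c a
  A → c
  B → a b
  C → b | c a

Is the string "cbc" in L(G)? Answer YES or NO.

Convert to CNF:
  S -> C A | C X3 | T2 T0
  A -> c
  B -> T0 T1
  C -> T2 T0 | b
  T0 -> a
  T1 -> b
  T2 -> c
  X3 -> B A

CYK fill:
  cell(0,0) c: {A,T2}  orig:{A}
  cell(1,1) b: {C,T1}  orig:{C}
  cell(2,2) c: {A,T2}  orig:{A}
  cell(0,1) cb: ∅
  cell(1,2) bc: {S}
  cell(0,2) cbc: ∅

S ∉ T[0,2] ⇒ NO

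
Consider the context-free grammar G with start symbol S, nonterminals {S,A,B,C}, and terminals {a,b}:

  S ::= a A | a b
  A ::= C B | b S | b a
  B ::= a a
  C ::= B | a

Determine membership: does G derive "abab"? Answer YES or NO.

Convert to CNF:
  S -> T1 A | T1 T0
  A -> C B | T0 S | T0 T1
  B -> T1 T1
  C -> T1 T1 | a
  T0 -> b
  T1 -> a

CYK table (by increasing span):
  cell(0,0) a: {C,T1}  orig:{C}
  cell(1,1) b: {T0}  orig:{}
  cell(2,2) a: {C,T1}  orig:{C}
  cell(3,3) b: {T0}  orig:{}
  cell(0,1) ab: {S}
  cell(1,2) ba: {A}
  cell(2,3) ab: {S}
  cell(0,2) aba: {S}
  cell(1,3) bab: {A}
  cell(0,3) abab: {S}

S ∈ T[0,3] ⇒ YES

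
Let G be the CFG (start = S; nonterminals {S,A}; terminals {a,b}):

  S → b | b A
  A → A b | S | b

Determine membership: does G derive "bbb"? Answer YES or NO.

CNF form of G:
  S -> T0 A | b
  A -> A T0 | T0 A | b
  T0 -> b

Fill CYK table bottom-up:
  T[0,0] 'b' = {A,S,T0}  orig:{A,S}
  T[1,1] 'b' = {A,S,T0}  orig:{A,S}
  T[2,2] 'b' = {A,S,T0}  orig:{A,S}
  T[0,1] 'bb' = {A,S}
  T[1,2] 'bb' = {A,S}
  T[0,2] 'bbb' = {A,S}

S ∈ T[0,2] ⇒ YES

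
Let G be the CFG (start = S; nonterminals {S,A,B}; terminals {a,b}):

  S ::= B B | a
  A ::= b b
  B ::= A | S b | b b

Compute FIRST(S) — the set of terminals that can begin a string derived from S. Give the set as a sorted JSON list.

Compute FIRST by fixpoint:
[1]
  A via A→b b: +{b}
  B via B→A: +{b}
  S via S→B B: +{b}
  S via S→a: +{a}
  FIRST(S)={a,b}  FIRST(A)={b}  FIRST(B)={b}
[2]
  B via B→S b: +{a}
  FIRST(S)={a,b}  FIRST(A)={b}  FIRST(B)={a,b}
[3] done
  FIRST(S)={a,b}  FIRST(A)={b}  FIRST(B)={a,b}

FIRST(S) = ["a", "b"]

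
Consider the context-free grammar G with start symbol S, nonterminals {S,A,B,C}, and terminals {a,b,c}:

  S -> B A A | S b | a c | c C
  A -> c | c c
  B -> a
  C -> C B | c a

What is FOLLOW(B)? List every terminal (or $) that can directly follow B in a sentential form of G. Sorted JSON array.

Compute FIRST by fixpoint:
[1]
  A via A→c: +{c}
  B via B→a: +{a}
  C via C→c a: +{c}
  S via S→B A A: +{a}
  S via S→c C: +{c}
  S: {a,c}  A: {c}  B: {a}  C: {c}
[2] — fixpoint
  S: {a,c}  A: {c}  B: {a}  C: {c}

FOLLOW iteration:
initialize: $ ∈ FOLLOW(S)
pass 1:
  C→C B: FOLLOW(C) ⊇ FIRST(B) = {a}; new: +{a}
  C→C B: FOLLOW(B) ⊇ FOLLOW(C) ⊇ {a}; new: +{a}
  S→B A A: FOLLOW(B) ⊇ FIRST(A) = {c}; new: +{c}
  S→B A A: FOLLOW(A) ⊇ FIRST(A) = {c}; new: +{c}
  S→B A A: FOLLOW(A) ⊇ FOLLOW(S) ⊇ {$}; new: +{$}
  S→S b: FOLLOW(S) ⊇ FIRST(b) = {b}; new: +{b}
  S→c C: FOLLOW(C) ⊇ FOLLOW(S) ⊇ {$,b}; new: +{$,b}
  S: {$,b}  A: {$,c}  B: {a,c}  C: {$,a,b}
pass 2:
  C→C B: FOLLOW(B) ⊇ FOLLOW(C) ⊇ {$,a,b}; new: +{$,b}
  S→B A A: FOLLOW(A) ⊇ FOLLOW(S) ⊇ {$,b}; new: +{b}
  S: {$,b}  A: {$,b,c}  B: {$,a,b,c}  C: {$,a,b}
pass 3: done
  S: {$,b}  A: {$,b,c}  B: {$,a,b,c}  C: {$,a,b}

FOLLOW(B) = ["$", "a", "b", "c"]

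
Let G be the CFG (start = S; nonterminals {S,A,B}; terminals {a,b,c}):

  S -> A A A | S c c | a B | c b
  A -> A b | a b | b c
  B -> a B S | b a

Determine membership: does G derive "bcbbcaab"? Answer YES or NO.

CNF form of G:
  S -> A X4 | S X5 | T1 B | T2 T0
  A -> A T0 | T0 T2 | T1 T0
  B -> T0 T1 | T1 X3
  T0 -> b
  T1 -> a
  T2 -> c
  X3 -> B S
  X4 -> A A
  X5 -> T2 T2

Fill CYK table bottom-up:
  T[0,0] 'b' = {T0}  orig:{}
  T[1,1] 'c' = {T2}  orig:{}
  T[2,2] 'b' = {T0}  orig:{}
  T[3,3] 'b' = {T0}  orig:{}
  T[4,4] 'c' = {T2}  orig:{}
  T[5,5] 'a' = {T1}  orig:{}
  T[6,6] 'a' = {T1}  orig:{}
  T[7,7] 'b' = {T0}  orig:{}
  T[0,1] 'bc' = {A}
  T[1,2] 'cb' = {S}
  T[2,3] 'bb' = ∅
  T[3,4] 'bc' = {A}
  T[4,5] 'ca' = ∅
  T[5,6] 'aa' = ∅
  T[6,7] 'ab' = {A}
  T[0,2] 'bcb' = {A}
  T[1,3] 'cbb' = ∅
  T[2,4] 'bbc' = ∅
  T[3,5] 'bca' = ∅
  T[4,6] 'caa' = ∅
  T[5,7] 'aab' = ∅
  T[0,3] 'bcbb' = {A}
  T[1,4] 'cbbc' = ∅
  T[2,5] 'bbca' = ∅
  T[3,6] 'bcaa' = ∅
  T[4,7] 'caab' = ∅
  T[0,4] 'bcbbc' = {X4}  orig:{}
  T[1,5] 'cbbca' = ∅
  T[2,6] 'bbcaa' = ∅
  T[3,7] 'bcaab' = ∅
  T[0,5] 'bcbbca' = ∅
  T[1,6] 'cbbcaa' = ∅
  T[2,7] 'bbcaab' = ∅
  T[0,6] 'bcbbcaa' = ∅
  T[1,7] 'cbbcaab' = ∅
  T[0,7] 'bcbbcaab' = ∅

S ∉ T[0,7] ⇒ NO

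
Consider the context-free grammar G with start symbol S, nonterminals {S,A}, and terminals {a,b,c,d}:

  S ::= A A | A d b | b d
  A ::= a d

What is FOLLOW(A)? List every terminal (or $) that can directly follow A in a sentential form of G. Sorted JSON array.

Compute FIRST by fixpoint:
iter 1:
  A via A→a d: +{a}
  S via S→A A: +{a}
  S via S→b d: +{b}
  S: {a,b}  A: {a}
iter 2: (no change)
  S: {a,b}  A: {a}

FOLLOW iteration:
seed FOLLOW(S) with $
iter 1:
  S→A A: FOLLOW(A) ⊇ FIRST(A) = {a}; new: +{a}
  S→A A: FOLLOW(A) ⊇ FOLLOW(S) ⊇ {$}; new: +{$}
  S→A d b: FOLLOW(A) ⊇ FIRST(d) = {d}; new: +{d}
  FOLLOW(S)={$}  FOLLOW(A)={$,a,d}
iter 2: — fixpoint
  FOLLOW(S)={$}  FOLLOW(A)={$,a,d}

FOLLOW(A) = ["$", "a", "d"]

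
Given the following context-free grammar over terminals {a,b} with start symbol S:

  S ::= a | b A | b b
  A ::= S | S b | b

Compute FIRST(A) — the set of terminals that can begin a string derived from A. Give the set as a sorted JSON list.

FIRST iteration:
[1]
  A via A→b: +{b}
  S via S→a: +{a}
  S via S→b A: +{b}
  S: {a,b}  A: {b}
[2]
  A via A→S: +{a}
  S: {a,b}  A: {a,b}
[3] done
  S: {a,b}  A: {a,b}

FIRST(A) = ["a", "b"]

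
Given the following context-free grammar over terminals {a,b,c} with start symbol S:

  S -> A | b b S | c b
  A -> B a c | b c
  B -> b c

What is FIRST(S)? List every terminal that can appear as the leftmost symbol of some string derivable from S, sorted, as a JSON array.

FIRST sets, iterate to fixpoint:
round 1:
  A via A→b c: +{b}
  B via B→b c: +{b}
  S via S→A: +{b}
  S via S→c b: +{c}
  S: {b,c}  A: {b}  B: {b}
round 2: (no change)
  S: {b,c}  A: {b}  B: {b}

FIRST(S) = ["b", "c"]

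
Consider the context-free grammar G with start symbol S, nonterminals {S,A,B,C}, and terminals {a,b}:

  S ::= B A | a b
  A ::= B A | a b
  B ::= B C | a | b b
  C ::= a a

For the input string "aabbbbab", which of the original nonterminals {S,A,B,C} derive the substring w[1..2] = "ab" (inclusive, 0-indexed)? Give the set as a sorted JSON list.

Convert to CNF:
  S -> B A | T0 T1
  A -> B A | T0 T1
  B -> B C | T1 T1 | a
  C -> T0 T0
  T0 -> a
  T1 -> b

CYK fill (cells [i..j] with 1 ≤ i ≤ j ≤ 2 only):
  T[1,1] 'a' = {B,T0}  orig:{B}
  T[2,2] 'b' = {T1}  orig:{}
  T[1,2] 'ab' = {A,S}

Original NTs in T[1,2] deriving "ab": ["A", "S"]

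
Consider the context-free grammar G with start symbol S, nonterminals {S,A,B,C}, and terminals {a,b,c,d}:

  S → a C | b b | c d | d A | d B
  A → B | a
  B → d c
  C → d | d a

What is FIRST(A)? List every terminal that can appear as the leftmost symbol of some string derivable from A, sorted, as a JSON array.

FIRST sets, iterate to fixpoint:
pass 1:
  A via A→a: +{a}
  B via B→d c: +{d}
  C via C→d: +{d}
  S via S→a C: +{a}
  S via S→b b: +{b}
  S via S→c d: +{c}
  S via S→d A: +{d}
  FIRST(S)={a,b,c,d}  FIRST(A)={a}  FIRST(B)={d}  FIRST(C)={d}
pass 2:
  A via A→B: +{d}
  FIRST(S)={a,b,c,d}  FIRST(A)={a,d}  FIRST(B)={d}  FIRST(C)={d}
pass 3: — fixpoint
  FIRST(S)={a,b,c,d}  FIRST(A)={a,d}  FIRST(B)={d}  FIRST(C)={d}

FIRST(A) = ["a", "d"]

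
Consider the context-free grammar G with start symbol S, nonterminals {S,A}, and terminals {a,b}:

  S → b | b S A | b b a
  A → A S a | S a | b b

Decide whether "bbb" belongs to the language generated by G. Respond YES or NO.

CNF form of G:
  S -> T1 X3 | T1 X4 | b
  A -> A X2 | S T0 | T1 T1
  T0 -> a
  T1 -> b
  X2 -> S T0
  X3 -> S A
  X4 -> T1 T0

Fill CYK table bottom-up:
  T[0,0] 'b' = {S,T1}  orig:{S}
  T[1,1] 'b' = {S,T1}  orig:{S}
  T[2,2] 'b' = {S,T1}  orig:{S}
  T[0,1] 'bb' = {A}
  T[1,2] 'bb' = {A}
  T[0,2] 'bbb' = {X3}  orig:{}

S ∉ T[0,2] ⇒ NO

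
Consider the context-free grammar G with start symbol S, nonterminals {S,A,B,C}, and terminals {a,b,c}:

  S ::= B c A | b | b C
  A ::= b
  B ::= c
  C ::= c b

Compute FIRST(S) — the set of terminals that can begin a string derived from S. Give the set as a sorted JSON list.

Compute FIRST by fixpoint:
iter 1:
  A via A→b: +{b}
  B via B→c: +{c}
  C via C→c b: +{c}
  S via S→B c A: +{c}
  S via S→b: +{b}
  S: {b,c}  A: {b}  B: {c}  C: {c}
iter 2: done
  S: {b,c}  A: {b}  B: {c}  C: {c}

FIRST(S) = ["b", "c"]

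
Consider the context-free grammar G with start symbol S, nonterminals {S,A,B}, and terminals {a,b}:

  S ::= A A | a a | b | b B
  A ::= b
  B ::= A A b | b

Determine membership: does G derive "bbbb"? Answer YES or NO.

Convert to CNF:
  S -> A A | T0 B | T1 T1 | b
  A -> b
  B -> A X2 | b
  T0 -> b
  T1 -> a
  X2 -> A T0

CYK fill:
  cell(0,0) b: {A,B,S,T0}  orig:{A,B,S}
  cell(1,1) b: {A,B,S,T0}  orig:{A,B,S}
  cell(2,2) b: {A,B,S,T0}  orig:{A,B,S}
  cell(3,3) b: {A,B,S,T0}  orig:{A,B,S}
  cell(0,1) bb: {S,X2}  orig:{S}
  cell(1,2) bb: {S,X2}  orig:{S}
  cell(2,3) bb: {S,X2}  orig:{S}
  cell(0,2) bbb: {B}
  cell(1,3) bbb: {B}
  cell(0,3) bbbb: {S}

S ∈ T[0,3] ⇒ YES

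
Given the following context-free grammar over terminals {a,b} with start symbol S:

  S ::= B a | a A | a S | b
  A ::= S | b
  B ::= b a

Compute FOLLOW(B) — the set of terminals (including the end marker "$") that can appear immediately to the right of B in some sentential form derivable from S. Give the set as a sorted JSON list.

FIRST iteration:
round 1:
  A via A→b: +{b}
  B via B→b a: +{b}
  S via S→B a: +{b}
  S via S→a A: +{a}
  FIRST(S)={a,b}  FIRST(A)={b}  FIRST(B)={b}
round 2:
  A via A→S: +{a}
  FIRST(S)={a,b}  FIRST(A)={a,b}  FIRST(B)={b}
round 3: — fixpoint
  FIRST(S)={a,b}  FIRST(A)={a,b}  FIRST(B)={b}

FOLLOW iteration:
FOLLOW(S) := {$}
round 1:
  S→B a: FOLLOW(B) ⊇ FIRST(a) = {a}; new: +{a}
  S→a A: FOLLOW(A) ⊇ FOLLOW(S) ⊇ {$}; new: +{$}
  FOLLOW(S)={$}  FOLLOW(A)={$}  FOLLOW(B)={a}
round 2: (stable)
  FOLLOW(S)={$}  FOLLOW(A)={$}  FOLLOW(B)={a}

FOLLOW(B) = ["a"]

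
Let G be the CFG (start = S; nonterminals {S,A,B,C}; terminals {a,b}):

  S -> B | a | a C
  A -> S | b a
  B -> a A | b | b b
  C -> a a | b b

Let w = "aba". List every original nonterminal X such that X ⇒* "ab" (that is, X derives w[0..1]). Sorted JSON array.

CNF form of G:
  S -> T0 A | T0 C | T1 T1 | a | b
  A -> T0 A | T0 C | T1 T0 | T1 T1 | a | b
  B -> T0 A | T1 T1 | b
  C -> T0 T0 | T1 T1
  T0 -> a
  T1 -> b

CYK fill (cells [i..j] with 0 ≤ i ≤ j ≤ 1 only):
  cell(0,0) a: {A,S,T0}  orig:{A,S}
  cell(1,1) b: {A,B,S,T1}  orig:{A,B,S}
  cell(0,1) ab: {A,B,S}

Original NTs in T[0,1] deriving "ab": ["A", "B", "S"]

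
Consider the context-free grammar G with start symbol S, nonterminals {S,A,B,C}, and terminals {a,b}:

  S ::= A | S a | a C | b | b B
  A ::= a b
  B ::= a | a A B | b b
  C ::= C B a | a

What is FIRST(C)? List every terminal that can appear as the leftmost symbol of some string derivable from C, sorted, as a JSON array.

FIRST iteration:
iter 1:
  A via A→a b: +{a}
  B via B→a: +{a}
  B via B→b b: +{b}
  C via C→a: +{a}
  S via S→A: +{a}
  S via S→b: +{b}
  S: {a,b}  A: {a}  B: {a,b}  C: {a}
iter 2: (stable)
  S: {a,b}  A: {a}  B: {a,b}  C: {a}

FIRST(C) = ["a"]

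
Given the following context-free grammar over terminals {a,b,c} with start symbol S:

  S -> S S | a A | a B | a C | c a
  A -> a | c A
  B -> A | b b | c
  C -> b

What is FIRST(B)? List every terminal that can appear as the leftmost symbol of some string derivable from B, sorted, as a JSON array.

Compute FIRST by fixpoint:
iter 1:
  A via A→a: +{a}
  A via A→c A: +{c}
  B via B→A: +{a,c}
  B via B→b b: +{b}
  C via C→b: +{b}
  S via S→a A: +{a}
  S via S→c a: +{c}
  S: {a,c}  A: {a,c}  B: {a,b,c}  C: {b}
iter 2: (stable)
  S: {a,c}  A: {a,c}  B: {a,b,c}  C: {b}

FIRST(B) = ["a", "b", "c"]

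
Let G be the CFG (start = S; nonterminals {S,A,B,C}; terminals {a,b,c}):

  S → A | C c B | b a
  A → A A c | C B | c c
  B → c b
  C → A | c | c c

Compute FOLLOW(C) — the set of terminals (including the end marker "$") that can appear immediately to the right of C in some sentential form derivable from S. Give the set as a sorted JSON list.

Compute FIRST by fixpoint:
pass 1:
  A via A→c c: +{c}
  B via B→c b: +{c}
  C via C→A: +{c}
  S via S→A: +{c}
  S via S→b a: +{b}
  S: {b,c}  A: {c}  B: {c}  C: {c}
pass 2: — fixpoint
  S: {b,c}  A: {c}  B: {c}  C: {c}

Compute FOLLOW by fixpoint:
initialize: $ ∈ FOLLOW(S)
iter 1:
  A→A A c: FOLLOW(A) ⊇ FIRST(A) = {c}; new: +{c}
  A→C B: FOLLOW(C) ⊇ FIRST(B) = {c}; new: +{c}
  A→C B: FOLLOW(B) ⊇ FOLLOW(A) ⊇ {c}; new: +{c}
  S→A: FOLLOW(A) ⊇ FOLLOW(S) ⊇ {$}; new: +{$}
  S→C c B: FOLLOW(B) ⊇ FOLLOW(S) ⊇ {$}; new: +{$}
  FOLLOW(S)={$}  FOLLOW(A)={$,c}  FOLLOW(B)={$,c}  FOLLOW(C)={c}
iter 2: done
  FOLLOW(S)={$}  FOLLOW(A)={$,c}  FOLLOW(B)={$,c}  FOLLOW(C)={c}

FOLLOW(C) = ["c"]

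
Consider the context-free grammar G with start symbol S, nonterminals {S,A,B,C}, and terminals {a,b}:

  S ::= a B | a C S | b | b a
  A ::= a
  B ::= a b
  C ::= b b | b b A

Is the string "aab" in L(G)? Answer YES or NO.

CNF form of G:
  S -> T0 B | T0 X3 | T1 T0 | b
  A -> a
  B -> T0 T1
  C -> T1 T1 | T1 X2
  T0 -> a
  T1 -> b
  X2 -> T1 A
  X3 -> C S

CYK table (by increasing span):
  [0..0]={A,T0}  "a"  orig:{A}
  [1..1]={A,T0}  "a"  orig:{A}
  [2..2]={S,T1}  "b"  orig:{S}
  [0..1]=∅  "aa"
  [1..2]={B}  "ab"
  [0..2]={S}  "aab"

S ∈ T[0,2] ⇒ YES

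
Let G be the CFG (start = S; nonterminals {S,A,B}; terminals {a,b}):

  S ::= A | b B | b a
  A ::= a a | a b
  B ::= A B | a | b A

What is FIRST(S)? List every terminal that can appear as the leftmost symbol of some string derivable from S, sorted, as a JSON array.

FIRST sets, iterate to fixpoint:
iter 1:
  A via A→a a: +{a}
  B via B→A B: +{a}
  B via B→b A: +{b}
  S via S→A: +{a}
  S via S→b B: +{b}
  FIRST[S]={a,b}  FIRST[A]={a}  FIRST[B]={a,b}
iter 2: done
  FIRST[S]={a,b}  FIRST[A]={a}  FIRST[B]={a,b}

FIRST(S) = ["a", "b"]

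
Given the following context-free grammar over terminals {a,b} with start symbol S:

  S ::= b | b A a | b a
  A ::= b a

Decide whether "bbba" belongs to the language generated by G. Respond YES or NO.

Convert to CNF:
  S -> T0 T1 | T0 X2 | b
  A -> T0 T1
  T0 -> b
  T1 -> a
  X2 -> A T1

Fill CYK table bottom-up:
  cell(0,0) b: {S,T0}  orig:{S}
  cell(1,1) b: {S,T0}  orig:{S}
  cell(2,2) b: {S,T0}  orig:{S}
  cell(3,3) a: {T1}  orig:{}
  cell(0,1) bb: ∅
  cell(1,2) bb: ∅
  cell(2,3) ba: {A,S}
  cell(0,2) bbb: ∅
  cell(1,3) bba: ∅
  cell(0,3) bbba: ∅

S ∉ T[0,3] ⇒ NO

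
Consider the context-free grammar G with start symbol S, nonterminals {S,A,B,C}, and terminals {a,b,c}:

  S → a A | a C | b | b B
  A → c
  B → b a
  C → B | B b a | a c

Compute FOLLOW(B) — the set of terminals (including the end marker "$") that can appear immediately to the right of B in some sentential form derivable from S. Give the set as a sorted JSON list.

FIRST iteration:
iter 1:
  A via A→c: +{c}
  B via B→b a: +{b}
  C via C→B: +{b}
  C via C→a c: +{a}
  S via S→a A: +{a}
  S via S→b: +{b}
  FIRST(S)={a,b}  FIRST(A)={c}  FIRST(B)={b}  FIRST(C)={a,b}
iter 2: done
  FIRST(S)={a,b}  FIRST(A)={c}  FIRST(B)={b}  FIRST(C)={a,b}

Compute FOLLOW by fixpoint:
FOLLOW(S) := {$}
iter 1:
  C→B b a: FOLLOW(B) ⊇ FIRST(b) = {b}; new: +{b}
  S→a A: FOLLOW(A) ⊇ FOLLOW(S) ⊇ {$}; new: +{$}
  S→a C: FOLLOW(C) ⊇ FOLLOW(S) ⊇ {$}; new: +{$}
  S→b B: FOLLOW(B) ⊇ FOLLOW(S) ⊇ {$}; new: +{$}
  FOLLOW[S]={$}  FOLLOW[A]={$}  FOLLOW[B]={$,b}  FOLLOW[C]={$}
iter 2: done
  FOLLOW[S]={$}  FOLLOW[A]={$}  FOLLOW[B]={$,b}  FOLLOW[C]={$}

FOLLOW(B) = ["$", "b"]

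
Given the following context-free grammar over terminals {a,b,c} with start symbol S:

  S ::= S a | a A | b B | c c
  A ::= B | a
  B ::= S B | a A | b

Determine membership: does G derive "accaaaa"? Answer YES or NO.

CNF form of G:
  S -> S T0 | T0 A | T1 B | T2 T2
  A -> S B | T0 A | a | b
  B -> S B | T0 A | b
  T0 -> a
  T1 -> b
  T2 -> c

CYK table (by increasing span):
  [0..0]={A,T0}  "a"  orig:{A}
  [1..1]={T2}  "c"  orig:{}
  [2..2]={T2}  "c"  orig:{}
  [3..3]={A,T0}  "a"  orig:{A}
  [4..4]={A,T0}  "a"  orig:{A}
  [5..5]={A,T0}  "a"  orig:{A}
  [6..6]={A,T0}  "a"  orig:{A}
  [0..1]=∅  "ac"
  [1..2]={S}  "cc"
  [2..3]=∅  "ca"
  [3..4]={A,B,S}  "aa"
  [4..5]={A,B,S}  "aa"
  [5..6]={A,B,S}  "aa"
  [0..2]=∅  "acc"
  [1..3]={S}  "cca"
  [2..4]=∅  "caa"
  [3..5]={A,B,S}  "aaa"
  [4..6]={A,B,S}  "aaa"
  [0..3]=∅  "acca"
  [1..4]={A,B,S}  "ccaa"
  [2..5]=∅  "caaa"
  [3..6]={A,B,S}  "aaaa"
  [0..4]={A,B,S}  "accaa"
  [1..5]={A,B,S}  "ccaaa"
  [2..6]=∅  "caaaa"
  [0..5]={A,B,S}  "accaaa"
  [1..6]={A,B,S}  "ccaaaa"
  [0..6]={A,B,S}  "accaaaa"

S ∈ T[0,6] ⇒ YES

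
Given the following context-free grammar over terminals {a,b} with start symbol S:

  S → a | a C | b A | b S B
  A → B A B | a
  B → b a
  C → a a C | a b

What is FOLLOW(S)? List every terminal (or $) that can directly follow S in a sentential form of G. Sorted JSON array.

FIRST sets, iterate to fixpoint:
pass 1:
  A via A→a: +{a}
  B via B→b a: +{b}
  C via C→a a C: +{a}
  S via S→a: +{a}
  S via S→b A: +{b}
  S: {a,b}  A: {a}  B: {b}  C: {a}
pass 2:
  A via A→B A B: +{b}
  S: {a,b}  A: {a,b}  B: {b}  C: {a}
pass 3: done
  S: {a,b}  A: {a,b}  B: {b}  C: {a}

Compute FOLLOW by fixpoint:
initialize: $ ∈ FOLLOW(S)
iter 1:
  A→B A B: FOLLOW(B) ⊇ FIRST(A) = {a,b}; new: +{a,b}
  A→B A B: FOLLOW(A) ⊇ FIRST(B) = {b}; new: +{b}
  S→a C: FOLLOW(C) ⊇ FOLLOW(S) ⊇ {$}; new: +{$}
  S→b A: FOLLOW(A) ⊇ FOLLOW(S) ⊇ {$}; new: +{$}
  S→b S B: FOLLOW(S) ⊇ FIRST(B) = {b}; new: +{b}
  S→b S B: FOLLOW(B) ⊇ FOLLOW(S) ⊇ {$,b}; new: +{$}
  FOLLOW[S]={$,b}  FOLLOW[A]={$,b}  FOLLOW[B]={$,a,b}  FOLLOW[C]={$}
iter 2:
  S→a C: FOLLOW(C) ⊇ FOLLOW(S) ⊇ {$,b}; new: +{b}
  FOLLOW[S]={$,b}  FOLLOW[A]={$,b}  FOLLOW[B]={$,a,b}  FOLLOW[C]={$,b}
iter 3: (no change)
  FOLLOW[S]={$,b}  FOLLOW[A]={$,b}  FOLLOW[B]={$,a,b}  FOLLOW[C]={$,b}

FOLLOW(S) = ["$", "b"]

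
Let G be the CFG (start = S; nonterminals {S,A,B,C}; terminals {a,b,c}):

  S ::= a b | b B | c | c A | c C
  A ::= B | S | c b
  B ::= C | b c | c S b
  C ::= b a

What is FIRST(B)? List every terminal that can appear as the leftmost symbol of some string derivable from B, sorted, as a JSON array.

FIRST iteration:
round 1:
  A via A→c b: +{c}
  B via B→b c: +{b}
  B via B→c S b: +{c}
  C via C→b a: +{b}
  S via S→a b: +{a}
  S via S→b B: +{b}
  S via S→c: +{c}
  S: {a,b,c}  A: {c}  B: {b,c}  C: {b}
round 2:
  A via A→B: +{b}
  A via A→S: +{a}
  S: {a,b,c}  A: {a,b,c}  B: {b,c}  C: {b}
round 3: done
  S: {a,b,c}  A: {a,b,c}  B: {b,c}  C: {b}

FIRST(B) = ["b", "c"]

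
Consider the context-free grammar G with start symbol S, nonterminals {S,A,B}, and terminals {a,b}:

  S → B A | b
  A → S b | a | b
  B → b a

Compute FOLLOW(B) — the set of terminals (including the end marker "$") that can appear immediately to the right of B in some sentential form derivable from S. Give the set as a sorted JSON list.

FIRST iteration:
pass 1:
  A via A→a: +{a}
  A via A→b: +{b}
  B via B→b a: +{b}
  S via S→B A: +{b}
  FIRST[S]={b}  FIRST[A]={a,b}  FIRST[B]={b}
pass 2: — fixpoint
  FIRST[S]={b}  FIRST[A]={a,b}  FIRST[B]={b}

Compute FOLLOW by fixpoint:
FOLLOW(S) := {$}
[1]
  A→S b: FOLLOW(S) ⊇ FIRST(b) = {b}; new: +{b}
  S→B A: FOLLOW(B) ⊇ FIRST(A) = {a,b}; new: +{a,b}
  S→B A: FOLLOW(A) ⊇ FOLLOW(S) ⊇ {$,b}; new: +{$,b}
  FOLLOW(S)={$,b}  FOLLOW(A)={$,b}  FOLLOW(B)={a,b}
[2] (no change)
  FOLLOW(S)={$,b}  FOLLOW(A)={$,b}  FOLLOW(B)={a,b}

FOLLOW(B) = ["a", "b"]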